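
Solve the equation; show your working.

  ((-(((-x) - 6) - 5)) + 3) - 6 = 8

Step 1. [((-(((-x) - 6) - 5)) + 3) - 6 = 8] add 6: x sits inside (… - 6). So sub: (-(((-x) - 6) - 5)) + 3 = 14.
Step 2. [(-(((-x) - 6) - 5)) + 3 = 14] 3 comes off first (subtract 3), so sub: -(((-x) - 6) - 5) = 11.
Step 3. [-(((-x) - 6) - 5) = 11] LHS negated; negate both sides. So neg: ((-x) - 6) - 5 = -11.
Step 4. [((-x) - 6) - 5 = -11] 5 comes off first (add 5). So sub: (-x) - 6 = -6.
Step 5. [(-x) - 6 = -6] the outer -6 inverts by adding 6, so sub: -x = 0.
Step 6. [-x = 0] leading − — multiply by −1, so neg: x = 0.

Answer: x ∈ {0}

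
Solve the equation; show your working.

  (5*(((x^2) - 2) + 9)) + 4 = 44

Step 1. [(5*(((x^2) - 2) + 9)) + 4 = 44] subtract 4: x sits inside (… + 4) ⇒ sub: 5*(((x^2) - 2) + 9) = 40.
Step 2. [5*(((x^2) - 2) + 9) = 40] leading coefficient 5: divide by 5, so div: ((x^2) - 2) + 9 = 8.
Step 3. [((x^2) - 2) + 9 = 8] +9 is outermost — subtract 9 both sides ⇒ sub: (x^2) - 2 = -1.
Step 4. [(x^2) - 2 = -1] 2 comes off first (add 2), so sub: x^2 = 1.
Step 5. [x^2 = 1] √ both sides: 1 ≥ 0 gives two branches, so sqrt: x = 1 or -1.

Answer: x ∈ {-1, 1}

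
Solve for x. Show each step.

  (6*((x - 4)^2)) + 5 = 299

Step 1. [(6*((x - 4)^2)) + 5 = 299] peel the +5: subtract 5 from each side ⇒ sub: 6*((x - 4)^2) = 294.
Step 2. [6*((x - 4)^2) = 294] LHS = 6·(…); ÷6 both sides ⇒ div: (x - 4)^2 = 49.
Step 3. [(x - 4)^2 = 49] 49 ≥ 0, LHS is (·)² — take ±√, so sqrt: x - 4 = 7 or -7.
Step 4. [x - 4 = 7 or -7] -4 is outermost — add 4 both sides, so sub: x = 11 or -3.

Answer: x ∈ {-3, 11}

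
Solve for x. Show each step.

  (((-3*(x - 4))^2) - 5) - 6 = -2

Step 1. [(((-3*(x - 4))^2) - 5) - 6 = -2] -6 is outermost — add 6 both sides ⇒ sub: ((-3*(x - 4))^2) - 5 = 4.
Step 2. [((-3*(x - 4))^2) - 5 = 4] 5 comes off first (add 5) ⇒ sub: (-3*(x - 4))^2 = 9.
Step 3. [(-3*(x - 4))^2 = 9] 9 ≥ 0, LHS is (·)² — take ±√ ⇒ sqrt: -3*(x - 4) = 3 or -3.
Step 4. [-3*(x - 4) = 3 or -3] -3 out front; divide by -3. So div: x - 4 = -1 or 1.
Step 5. [x - 4 = -1 or 1] -4 is outermost — add 4 both sides. So sub: x = 3 or 5.

Answer: x ∈ {3, 5}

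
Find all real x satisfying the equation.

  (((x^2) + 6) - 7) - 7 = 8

Step 1. [(((x^2) + 6) - 7) - 7 = 8] -7 is outermost — add 7 both sides ⇒ sub: ((x^2) + 6) - 7 = 15.
Step 2. [((x^2) + 6) - 7 = 15] -7 is outermost — add 7 both sides, so sub: (x^2) + 6 = 22.
Step 3. [(x^2) + 6 = 22] +6 is outermost — subtract 6 both sides. So sub: x^2 = 16.
Step 4. [x^2 = 16] √ both sides: 16 ≥ 0 gives two branches, so sqrt: x = 4 or -4.

Answer: x ∈ {-4, 4}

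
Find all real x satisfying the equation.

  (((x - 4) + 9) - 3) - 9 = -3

Step 1. [(((x - 4) + 9) - 3) - 9 = -3] the outer -9 inverts by adding 9, so sub: ((x - 4) + 9) - 3 = 6.
Step 2. [((x - 4) + 9) - 3 = 6] 3 comes off first (add 3). So sub: (x - 4) + 9 = 9.
Step 3. [(x - 4) + 9 = 9] peel the +9: subtract 9 from each side ⇒ sub: x - 4 = 0.
Step 4. [x - 4 = 0] add 4: x sits inside (… - 4). So sub: x = 4.

Answer: x ∈ {4}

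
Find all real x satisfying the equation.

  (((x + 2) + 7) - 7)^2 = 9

Step 1. [(((x + 2) + 7) - 7)^2 = 9] 9 ≥ 0, LHS is (·)² — take ±√. So sqrt: ((x + 2) + 7) - 7 = 3 or -3.
Step 2. [((x + 2) + 7) - 7 = 3 or -3] -7 is outermost — add 7 both sides. So sub: (x + 2) + 7 = 10 or 4.
Step 3. [(x + 2) + 7 = 10 or 4] +7 is outermost — subtract 7 both sides, so sub: x + 2 = 3 or -3.
Step 4. [x + 2 = 3 or -3] the outer +2 inverts by subtracting 2, so sub: x = 1 or -5.

Answer: x ∈ {-5, 1}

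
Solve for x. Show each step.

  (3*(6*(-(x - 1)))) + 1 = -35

Step 1. [(3*(6*(-(x - 1)))) + 1 = -35] peel the +1: subtract 1 from each side, so sub: 3*(6*(-(x - 1))) = -36.
Step 2. [3*(6*(-(x - 1))) = -36] divide by the outer 3. So div: 6*(-(x - 1)) = -12.
Step 3. [6*(-(x - 1)) = -12] divide by the outer 6, so div: -(x - 1) = -2.
Step 4. [-(x - 1) = -2] flip signs both sides, so neg: x - 1 = 2.
Step 5. [x - 1 = 2] peel the -1: add 1 from each side. So sub: x = 3.

Answer: x ∈ {3}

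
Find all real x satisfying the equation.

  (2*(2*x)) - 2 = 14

Step 1. [(2*(2*x)) - 2 = 14] 2 | LHS and 2 | 14: pull 2 out ⇒ factor: (2*x) - 1 = 7.
Step 2. [(2*x) - 1 = 7] peel the -1: add 1 from each side, so sub: 2*x = 8.
Step 3. [2*x = 8] LHS = 2·(…); ÷2 both sides. So div: x = 4.

Answer: x ∈ {4}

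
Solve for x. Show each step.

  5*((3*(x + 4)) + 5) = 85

Step 1. [5*((3*(x + 4)) + 5) = 85] 5·(inner) — divide through by 5 ⇒ div: (3*(x + 4)) + 5 = 17.
Step 2. [(3*(x + 4)) + 5 = 17] the outer +5 inverts by subtracting 5 ⇒ sub: 3*(x + 4) = 12.
Step 3. [3*(x + 4) = 12] LHS = 3·(…); ÷3 both sides. So div: x + 4 = 4.
Step 4. [x + 4 = 4] 4 comes off first (subtract 4) ⇒ sub: x = 0.

Answer: x ∈ {0}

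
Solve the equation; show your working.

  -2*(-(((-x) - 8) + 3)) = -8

Step 1. [-2*(-(((-x) - 8) + 3)) = -8] -2 out front; divide by -2 ⇒ div: -(((-x) - 8) + 3) = 4.
Step 2. [-(((-x) - 8) + 3) = 4] leading − — multiply by −1 ⇒ neg: ((-x) - 8) + 3 = -4.
Step 3. [((-x) - 8) + 3 = -4] +3 is outermost — subtract 3 both sides, so sub: (-x) - 8 = -7.
Step 4. [(-x) - 8 = -7] the outer -8 inverts by adding 8, so sub: -x = 1.
Step 5. [-x = 1] flip signs both sides. So neg: x = -1.

Answer: x ∈ {-1}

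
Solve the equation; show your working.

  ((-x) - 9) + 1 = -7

Step 1. [((-x) - 9) + 1 = -7] subtract 1: x sits inside (… + 1), so sub: (-x) - 9 = -8.
Step 2. [(-x) - 9 = -8] peel the -9: add 9 from each side, so sub: -x = 1.
Step 3. [-x = 1] flip signs both sides. So neg: x = -1.

Answer: x ∈ {-1}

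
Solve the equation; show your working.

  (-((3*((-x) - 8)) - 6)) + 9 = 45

Step 1. [(-((3*((-x) - 8)) - 6)) + 9 = 45] +9 is outermost — subtract 9 both sides. So sub: -((3*((-x) - 8)) - 6) = 36.
Step 2. [-((3*((-x) - 8)) - 6) = 36] leading − — multiply by −1. So neg: (3*((-x) - 8)) - 6 = -36.
Step 3. [(3*((-x) - 8)) - 6 = -36] 6 comes off first (add 6). So sub: 3*((-x) - 8) = -30.
Step 4. [3*((-x) - 8) = -30] 3 out front; divide by 3, so div: (-x) - 8 = -10.
Step 5. [(-x) - 8 = -10] peel the -8: add 8 from each side, so sub: -x = -2.
Step 6. [-x = -2] flip signs both sides, so neg: x = 2.

Answer: x ∈ {2}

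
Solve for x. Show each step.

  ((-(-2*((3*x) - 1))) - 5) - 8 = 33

Step 1. [((-(-2*((3*x) - 1))) - 5) - 8 = 33] 8 comes off first (add 8), so sub: (-(-2*((3*x) - 1))) - 5 = 41.
Step 2. [(-(-2*((3*x) - 1))) - 5 = 41] the outer -5 inverts by adding 5 ⇒ sub: -(-2*((3*x) - 1)) = 46.
Step 3. [-(-2*((3*x) - 1)) = 46] flip signs both sides ⇒ neg: -2*((3*x) - 1) = -46.
Step 4. [-2*((3*x) - 1) = -46] -2 out front; divide by -2, so div: (3*x) - 1 = 23.
Step 5. [(3*x) - 1 = 23] add 1: x sits inside (… - 1) ⇒ sub: 3*x = 24.
Step 6. [3*x = 24] divide by the outer 3. So div: x = 8.

Answer: x ∈ {8}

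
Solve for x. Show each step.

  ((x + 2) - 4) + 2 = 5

Step 1. [((x + 2) - 4) + 2 = 5] subtract 2: x sits inside (… + 2). So sub: (x + 2) - 4 = 3.
Step 2. [(x + 2) - 4 = 3] the outer -4 inverts by adding 4 ⇒ sub: x + 2 = 7.
Step 3. [x + 2 = 7] the outer +2 inverts by subtracting 2, so sub: x = 5.

Answer: x ∈ {5}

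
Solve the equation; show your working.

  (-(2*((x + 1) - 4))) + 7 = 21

Step 1. [(-(2*((x + 1) - 4))) + 7 = 21] 7 comes off first (subtract 7) ⇒ sub: -(2*((x + 1) - 4)) = 14.
Step 2. [-(2*((x + 1) - 4)) = 14] leading − — multiply by −1, so neg: 2*((x + 1) - 4) = -14.
Step 3. [2*((x + 1) - 4) = -14] 2·(inner) — divide through by 2 ⇒ div: (x + 1) - 4 = -7.
Step 4. [(x + 1) - 4 = -7] peel the -4: add 4 from each side. So sub: x + 1 = -3.
Step 5. [x + 1 = -3] peel the +1: subtract 1 from each side. So sub: x = -4.

Answer: x ∈ {-4}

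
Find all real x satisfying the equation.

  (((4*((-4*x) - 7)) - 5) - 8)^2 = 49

Step 1. [(((4*((-4*x) - 7)) - 5) - 8)^2 = 49] LHS squared, RHS 49 ≥ 0: apply √ (±) ⇒ sqrt: ((4*((-4*x) - 7)) - 5) - 8 = 7 or -7.
Step 2. [((4*((-4*x) - 7)) - 5) - 8 = 7 or -7] peel the -8: add 8 from each side. So sub: (4*((-4*x) - 7)) - 5 = 15 or 1.
Step 3. [(4*((-4*x) - 7)) - 5 = 15 or 1] 5 comes off first (add 5), so sub: 4*((-4*x) - 7) = 20 or 6.
Step 4. [4*((-4*x) - 7) = 20 or 6] divide by the outer 4 ⇒ div: (-4*x) - 7 = 5 or 3/2.
Step 5. [(-4*x) - 7 = 5 or 3/2] the outer -7 inverts by adding 7 ⇒ sub: -4*x = 12 or 17/2.
Step 6. [-4*x = 12 or 17/2] divide by the outer -4, so div: x = -3 or -17/8.

Answer: x ∈ {-3, -17/8}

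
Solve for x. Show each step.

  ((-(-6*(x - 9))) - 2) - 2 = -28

Step 1. [((-(-6*(x - 9))) - 2) - 2 = -28] -2 is outermost — add 2 both sides ⇒ sub: (-(-6*(x - 9))) - 2 = -26.
Step 2. [(-(-6*(x - 9))) - 2 = -26] peel the -2: add 2 from each side. So sub: -(-6*(x - 9)) = -24.
Step 3. [-(-6*(x - 9)) = -24] leading − — multiply by −1, so neg: -6*(x - 9) = 24.
Step 4. [-6*(x - 9) = 24] LHS = -6·(…); ÷-6 both sides ⇒ div: x - 9 = -4.
Step 5. [x - 9 = -4] 9 comes off first (add 9). So sub: x = 5.

Answer: x ∈ {5}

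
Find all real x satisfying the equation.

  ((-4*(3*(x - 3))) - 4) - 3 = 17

Step 1. [((-4*(3*(x - 3))) - 4) - 3 = 17] add 3: x sits inside (… - 3). So sub: (-4*(3*(x - 3))) - 4 = 20.
Step 2. [(-4*(3*(x - 3))) - 4 = 20] common factor -4 (LHS and 20) — divide through, so factor: (3*(x - 3)) + 1 = -5.
Step 3. [(3*(x - 3)) + 1 = -5] peel the +1: subtract 1 from each side, so sub: 3*(x - 3) = -6.
Step 4. [3*(x - 3) = -6] leading coefficient 3: divide by 3, so div: x - 3 = -2.
Step 5. [x - 3 = -2] the outer -3 inverts by adding 3. So sub: x = 1.

Answer: x ∈ {1}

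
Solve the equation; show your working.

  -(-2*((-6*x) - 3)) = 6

Step 1. [-(-2*((-6*x) - 3)) = 6] leading − — multiply by −1, so neg: -2*((-6*x) - 3) = -6.
Step 2. [-2*((-6*x) - 3) = -6] -2 out front; divide by -2, so div: (-6*x) - 3 = 3.
Step 3. [(-6*x) - 3 = 3] -3 is outermost — add 3 both sides. So sub: -6*x = 6.
Step 4. [-6*x = 6] leading coefficient -6: divide by -6, so div: x = -1.

Answer: x ∈ {-1}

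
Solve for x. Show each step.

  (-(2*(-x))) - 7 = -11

Step 1. [(-(2*(-x))) - 7 = -11] peel the -7: add 7 from each side. So sub: -(2*(-x)) = -4.
Step 2. [-(2*(-x)) = -4] flip signs both sides, so neg: 2*(-x) = 4.
Step 3. [2*(-x) = 4] 2·(inner) — divide through by 2, so div: -x = 2.
Step 4. [-x = 2] LHS negated; negate both sides, so neg: x = -2.

Answer: x ∈ {-2}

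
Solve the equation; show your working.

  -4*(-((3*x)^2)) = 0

Step 1. [-4*(-((3*x)^2)) = 0] LHS = -4·(…); ÷-4 both sides ⇒ div: -((3*x)^2) = 0.
Step 2. [-((3*x)^2) = 0] leading − — multiply by −1, so neg: (3*x)^2 = 0.
Step 3. [(3*x)^2 = 0] √ both sides: 0 ≥ 0 gives two branches, so sqrt: 3*x = 0.
Step 4. [3*x = 0] 3 out front; divide by 3 ⇒ div: x = 0.

Answer: x ∈ {0}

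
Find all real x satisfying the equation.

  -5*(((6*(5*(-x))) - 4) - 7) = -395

Step 1. [-5*(((6*(5*(-x))) - 4) - 7) = -395] -5 out front; divide by -5, so div: ((6*(5*(-x))) - 4) - 7 = 79.
Step 2. [((6*(5*(-x))) - 4) - 7 = 79] -7 is outermost — add 7 both sides. So sub: (6*(5*(-x))) - 4 = 86.
Step 3. [(6*(5*(-x))) - 4 = 86] add 4: x sits inside (… - 4) ⇒ sub: 6*(5*(-x)) = 90.
Step 4. [6*(5*(-x)) = 90] leading coefficient 6: divide by 6, so div: 5*(-x) = 15.
Step 5. [5*(-x) = 15] LHS = 5·(…); ÷5 both sides ⇒ div: -x = 3.
Step 6. [-x = 3] flip signs both sides, so neg: x = -3.

Answer: x ∈ {-3}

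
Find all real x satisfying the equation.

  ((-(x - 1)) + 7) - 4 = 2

Step 1. [((-(x - 1)) + 7) - 4 = 2] 4 comes off first (add 4). So sub: (-(x - 1)) + 7 = 6.
Step 2. [(-(x - 1)) + 7 = 6] the outer +7 inverts by subtracting 7. So sub: -(x - 1) = -1.
Step 3. [-(x - 1) = -1] flip signs both sides. So neg: x - 1 = 1.
Step 4. [x - 1 = 1] 1 comes off first (add 1), so sub: x = 2.

Answer: x ∈ {2}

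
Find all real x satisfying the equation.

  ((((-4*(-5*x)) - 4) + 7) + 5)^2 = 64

Step 1. [((((-4*(-5*x)) - 4) + 7) + 5)^2 = 64] LHS squared, RHS 64 ≥ 0: apply √ (±) ⇒ sqrt: (((-4*(-5*x)) - 4) + 7) + 5 = 8 or -8.
Step 2. [(((-4*(-5*x)) - 4) + 7) + 5 = 8 or -8] the outer +5 inverts by subtracting 5, so sub: ((-4*(-5*x)) - 4) + 7 = 3 or -13.
Step 3. [((-4*(-5*x)) - 4) + 7 = 3 or -13] peel the +7: subtract 7 from each side, so sub: (-4*(-5*x)) - 4 = -4 or -20.
Step 4. [(-4*(-5*x)) - 4 = -4 or -20] add 4: x sits inside (… - 4). So sub: -4*(-5*x) = 0 or -16.
Step 5. [-4*(-5*x) = 0 or -16] leading coefficient -4: divide by -4 ⇒ div: -5*x = 0 or 4.
Step 6. [-5*x = 0 or 4] leading coefficient -5: divide by -5, so div: x = 0 or -4/5.

Answer: x ∈ {-4/5, 0}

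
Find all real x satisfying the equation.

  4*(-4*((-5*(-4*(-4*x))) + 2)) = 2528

Step 1. [4*(-4*((-5*(-4*(-4*x))) + 2)) = 2528] LHS = 4·(…); ÷4 both sides. So div: -4*((-5*(-4*(-4*x))) + 2) = 632.
Step 2. [-4*((-5*(-4*(-4*x))) + 2) = 632] -4 out front; divide by -4 ⇒ div: (-5*(-4*(-4*x))) + 2 = -158.
Step 3. [(-5*(-4*(-4*x))) + 2 = -158] subtract 2: x sits inside (… + 2), so sub: -5*(-4*(-4*x)) = -160.
Step 4. [-5*(-4*(-4*x)) = -160] LHS = -5·(…); ÷-5 both sides, so div: -4*(-4*x) = 32.
Step 5. [-4*(-4*x) = 32] leading coefficient -4: divide by -4 ⇒ div: -4*x = -8.
Step 6. [-4*x = -8] leading coefficient -4: divide by -4, so div: x = 2.

Answer: x ∈ {2}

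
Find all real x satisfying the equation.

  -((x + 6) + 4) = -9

Step 1. [-((x + 6) + 4) = -9] LHS negated; negate both sides ⇒ neg: (x + 6) + 4 = 9.
Step 2. [(x + 6) + 4 = 9] 4 comes off first (subtract 4). So sub: x + 6 = 5.
Step 3. [x + 6 = 5] the outer +6 inverts by subtracting 6, so sub: x = -1.

Answer: x ∈ {-1}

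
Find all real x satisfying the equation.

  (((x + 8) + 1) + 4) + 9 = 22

Step 1. [(((x + 8) + 1) + 4) + 9 = 22] +9 is outermost — subtract 9 both sides ⇒ sub: ((x + 8) + 1) + 4 = 13.
Step 2. [((x + 8) + 1) + 4 = 13] peel the +4: subtract 4 from each side ⇒ sub: (x + 8) + 1 = 9.
Step 3. [(x + 8) + 1 = 9] peel the +1: subtract 1 from each side ⇒ sub: x + 8 = 8.
Step 4. [x + 8 = 8] the outer +8 inverts by subtracting 8. So sub: x = 0.

Answer: x ∈ {0}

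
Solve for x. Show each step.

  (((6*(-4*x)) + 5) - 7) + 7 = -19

Step 1. [(((6*(-4*x)) + 5) - 7) + 7 = -19] 7 comes off first (subtract 7). So sub: ((6*(-4*x)) + 5) - 7 = -26.
Step 2. [((6*(-4*x)) + 5) - 7 = -26] add 7: x sits inside (… - 7). So sub: (6*(-4*x)) + 5 = -19.
Step 3. [(6*(-4*x)) + 5 = -19] peel the +5: subtract 5 from each side. So sub: 6*(-4*x) = -24.
Step 4. [6*(-4*x) = -24] 6·(inner) — divide through by 6 ⇒ div: -4*x = -4.
Step 5. [-4*x = -4] LHS = -4·(…); ÷-4 both sides. So div: x = 1.

Answer: x ∈ {1}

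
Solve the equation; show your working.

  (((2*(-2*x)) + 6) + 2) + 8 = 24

Step 1. [(((2*(-2*x)) + 6) + 2) + 8 = 24] subtract 8: x sits inside (… + 8). So sub: ((2*(-2*x)) + 6) + 2 = 16.
Step 2. [((2*(-2*x)) + 6) + 2 = 16] +2 is outermost — subtract 2 both sides, so sub: (2*(-2*x)) + 6 = 14.
Step 3. [(2*(-2*x)) + 6 = 14] 2 | LHS and 2 | 14: pull 2 out. So factor: (-2*x) + 3 = 7.
Step 4. [(-2*x) + 3 = 7] peel the +3: subtract 3 from each side, so sub: -2*x = 4.
Step 5. [-2*x = 4] -2·(inner) — divide through by -2, so div: x = -2.

Answer: x ∈ {-2}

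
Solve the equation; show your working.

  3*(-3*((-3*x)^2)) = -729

Step 1. [3*(-3*((-3*x)^2)) = -729] 3·(inner) — divide through by 3, so div: -3*((-3*x)^2) = -243.
Step 2. [-3*((-3*x)^2) = -243] -3 out front; divide by -3. So div: (-3*x)^2 = 81.
Step 3. [(-3*x)^2 = 81] 81 ≥ 0, LHS is (·)² — take ±√, so sqrt: -3*x = 9 or -9.
Step 4. [-3*x = 9 or -9] leading coefficient -3: divide by -3, so div: x = -3 or 3.

Answer: x ∈ {-3, 3}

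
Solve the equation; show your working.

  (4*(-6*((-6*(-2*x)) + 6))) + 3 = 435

Step 1. [(4*(-6*((-6*(-2*x)) + 6))) + 3 = 435] +3 is outermost — subtract 3 both sides, so sub: 4*(-6*((-6*(-2*x)) + 6)) = 432.
Step 2. [4*(-6*((-6*(-2*x)) + 6)) = 432] 4 out front; divide by 4. So div: -6*((-6*(-2*x)) + 6) = 108.
Step 3. [-6*((-6*(-2*x)) + 6) = 108] LHS = -6·(…); ÷-6 both sides ⇒ div: (-6*(-2*x)) + 6 = -18.
Step 4. [(-6*(-2*x)) + 6 = -18] common factor -6 (LHS and -18) — divide through ⇒ factor: (-2*x) - 1 = 3.
Step 5. [(-2*x) - 1 = 3] the outer -1 inverts by adding 1. So sub: -2*x = 4.
Step 6. [-2*x = 4] -2·(inner) — divide through by -2. So div: x = -2.

Answer: x ∈ {-2}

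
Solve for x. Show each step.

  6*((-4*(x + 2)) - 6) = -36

Step 1. [6*((-4*(x + 2)) - 6) = -36] LHS = 6·(…); ÷6 both sides, so div: (-4*(x + 2)) - 6 = -6.
Step 2. [(-4*(x + 2)) - 6 = -6] add 6: x sits inside (… - 6). So sub: -4*(x + 2) = 0.
Step 3. [-4*(x + 2) = 0] divide by the outer -4 ⇒ div: x + 2 = 0.
Step 4. [x + 2 = 0] 2 comes off first (subtract 2) ⇒ sub: x = -2.

Answer: x ∈ {-2}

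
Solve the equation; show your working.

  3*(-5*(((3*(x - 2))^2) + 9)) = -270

Step 1. [3*(-5*(((3*(x - 2))^2) + 9)) = -270] divide by the outer 3. So div: -5*(((3*(x - 2))^2) + 9) = -90.
Step 2. [-5*(((3*(x - 2))^2) + 9) = -90] LHS = -5·(…); ÷-5 both sides. So div: ((3*(x - 2))^2) + 9 = 18.
Step 3. [((3*(x - 2))^2) + 9 = 18] 9 comes off first (subtract 9). So sub: (3*(x - 2))^2 = 9.
Step 4. [(3*(x - 2))^2 = 9] 9 ≥ 0, LHS is (·)² — take ±√. So sqrt: 3*(x - 2) = 3 or -3.
Step 5. [3*(x - 2) = 3 or -3] LHS = 3·(…); ÷3 both sides ⇒ div: x - 2 = 1 or -1.
Step 6. [x - 2 = 1 or -1] peel the -2: add 2 from each side, so sub: x = 3 or 1.

Answer: x ∈ {1, 3}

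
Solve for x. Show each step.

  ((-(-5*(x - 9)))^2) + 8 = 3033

Step 1. [((-(-5*(x - 9)))^2) + 8 = 3033] subtract 8: x sits inside (… + 8) ⇒ sub: (-(-5*(x - 9)))^2 = 3025.
Step 2. [(-(-5*(x - 9)))^2 = 3025] LHS squared, RHS 3025 ≥ 0: apply √ (±), so sqrt: -(-5*(x - 9)) = 55 or -55.
Step 3. [-(-5*(x - 9)) = 55 or -55] leading − — multiply by −1, so neg: -5*(x - 9) = -55 or 55.
Step 4. [-5*(x - 9) = -55 or 55] -5·(inner) — divide through by -5 ⇒ div: x - 9 = 11 or -11.
Step 5. [x - 9 = 11 or -11] 9 comes off first (add 9) ⇒ sub: x = 20 or -2.

Answer: x ∈ {-2, 20}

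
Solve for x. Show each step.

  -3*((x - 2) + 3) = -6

Step 1. [-3*((x - 2) + 3) = -6] leading coefficient -3: divide by -3. So div: (x - 2) + 3 = 2.
Step 2. [(x - 2) + 3 = 2] 3 comes off first (subtract 3) ⇒ sub: x - 2 = -1.
Step 3. [x - 2 = -1] the outer -2 inverts by adding 2 ⇒ sub: x = 1.

Answer: x ∈ {1}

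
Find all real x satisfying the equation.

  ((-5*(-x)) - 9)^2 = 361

Step 1. [((-5*(-x)) - 9)^2 = 361] LHS squared, RHS 361 ≥ 0: apply √ (±) ⇒ sqrt: (-5*(-x)) - 9 = 19 or -19.
Step 2. [(-5*(-x)) - 9 = 19 or -19] add 9: x sits inside (… - 9). So sub: -5*(-x) = 28 or -10.
Step 3. [-5*(-x) = 28 or -10] divide by the outer -5, so div: -x = -28/5 or 2.
Step 4. [-x = -28/5 or 2] leading − — multiply by −1 ⇒ neg: x = 28/5 or -2.

Answer: x ∈ {-2, 28/5}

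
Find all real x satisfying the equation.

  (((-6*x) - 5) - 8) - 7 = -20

Step 1. [(((-6*x) - 5) - 8) - 7 = -20] the outer -7 inverts by adding 7 ⇒ sub: ((-6*x) - 5) - 8 = -13.
Step 2. [((-6*x) - 5) - 8 = -13] -8 is outermost — add 8 both sides. So sub: (-6*x) - 5 = -5.
Step 3. [(-6*x) - 5 = -5] -5 is outermost — add 5 both sides, so sub: -6*x = 0.
Step 4. [-6*x = 0] divide by the outer -6. So div: x = 0.

Answer: x ∈ {0}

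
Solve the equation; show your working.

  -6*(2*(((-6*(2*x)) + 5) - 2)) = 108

Step 1. [-6*(2*(((-6*(2*x)) + 5) - 2)) = 108] leading coefficient -6: divide by -6, so div: 2*(((-6*(2*x)) + 5) - 2) = -18.
Step 2. [2*(((-6*(2*x)) + 5) - 2) = -18] 2 out front; divide by 2 ⇒ div: ((-6*(2*x)) + 5) - 2 = -9.
Step 3. [((-6*(2*x)) + 5) - 2 = -9] the outer -2 inverts by adding 2 ⇒ sub: (-6*(2*x)) + 5 = -7.
Step 4. [(-6*(2*x)) + 5 = -7] +5 is outermost — subtract 5 both sides. So sub: -6*(2*x) = -12.
Step 5. [-6*(2*x) = -12] divide by the outer -6. So div: 2*x = 2.
Step 6. [2*x = 2] 2·(inner) — divide through by 2. So div: x = 1.

Answer: x ∈ {1}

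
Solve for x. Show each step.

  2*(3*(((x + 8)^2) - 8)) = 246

Step 1. [2*(3*(((x + 8)^2) - 8)) = 246] 2·(inner) — divide through by 2, so div: 3*(((x + 8)^2) - 8) = 123.
Step 2. [3*(((x + 8)^2) - 8) = 123] LHS = 3·(…); ÷3 both sides, so div: ((x + 8)^2) - 8 = 41.
Step 3. [((x + 8)^2) - 8 = 41] add 8: x sits inside (… - 8). So sub: (x + 8)^2 = 49.
Step 4. [(x + 8)^2 = 49] 49 ≥ 0, LHS is (·)² — take ±√, so sqrt: x + 8 = 7 or -7.
Step 5. [x + 8 = 7 or -7] peel the +8: subtract 8 from each side, so sub: x = -1 or -15.

Answer: x ∈ {-15, -1}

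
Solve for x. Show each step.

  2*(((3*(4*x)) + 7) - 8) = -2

Step 1. [2*(((3*(4*x)) + 7) - 8) = -2] divide by the outer 2 ⇒ div: ((3*(4*x)) + 7) - 8 = -1.
Step 2. [((3*(4*x)) + 7) - 8 = -1] the outer -8 inverts by adding 8 ⇒ sub: (3*(4*x)) + 7 = 7.
Step 3. [(3*(4*x)) + 7 = 7] peel the +7: subtract 7 from each side ⇒ sub: 3*(4*x) = 0.
Step 4. [3*(4*x) = 0] 3 out front; divide by 3 ⇒ div: 4*x = 0.
Step 5. [4*x = 0] 4 out front; divide by 4, so div: x = 0.

Answer: x ∈ {0}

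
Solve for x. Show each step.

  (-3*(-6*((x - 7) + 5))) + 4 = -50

Step 1. [(-3*(-6*((x - 7) + 5))) + 4 = -50] subtract 4: x sits inside (… + 4), so sub: -3*(-6*((x - 7) + 5)) = -54.
Step 2. [-3*(-6*((x - 7) + 5)) = -54] -3 out front; divide by -3. So div: -6*((x - 7) + 5) = 18.
Step 3. [-6*((x - 7) + 5) = 18] leading coefficient -6: divide by -6. So div: (x - 7) + 5 = -3.
Step 4. [(x - 7) + 5 = -3] peel the +5: subtract 5 from each side ⇒ sub: x - 7 = -8.
Step 5. [x - 7 = -8] the outer -7 inverts by adding 7 ⇒ sub: x = -1.

Answer: x ∈ {-1}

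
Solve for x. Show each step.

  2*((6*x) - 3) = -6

Step 1. [2*((6*x) - 3) = -6] LHS = 2·(…); ÷2 both sides ⇒ div: (6*x) - 3 = -3.
Step 2. [(6*x) - 3 = -3] -3 is outermost — add 3 both sides, so sub: 6*x = 0.
Step 3. [6*x = 0] divide by the outer 6, so div: x = 0.

Answer: x ∈ {0}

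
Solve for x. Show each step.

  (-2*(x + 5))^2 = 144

Step 1. [(-2*(x + 5))^2 = 144] √ both sides: 144 ≥ 0 gives two branches ⇒ sqrt: -2*(x + 5) = 12 or -12.
Step 2. [-2*(x + 5) = 12 or -12] -2 out front; divide by -2, so div: x + 5 = -6 or 6.
Step 3. [x + 5 = -6 or 6] 5 comes off first (subtract 5) ⇒ sub: x = -11 or 1.

Answer: x ∈ {-11, 1}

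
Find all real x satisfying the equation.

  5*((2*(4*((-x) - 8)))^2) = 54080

Step 1. [5*((2*(4*((-x) - 8)))^2) = 54080] 5 out front; divide by 5 ⇒ div: (2*(4*((-x) - 8)))^2 = 10816.
Step 2. [(2*(4*((-x) - 8)))^2 = 10816] LHS squared, RHS 10816 ≥ 0: apply √ (±). So sqrt: 2*(4*((-x) - 8)) = 104 or -104.
Step 3. [2*(4*((-x) - 8)) = 104 or -104] LHS = 2·(…); ÷2 both sides, so div: 4*((-x) - 8) = 52 or -52.
Step 4. [4*((-x) - 8) = 52 or -52] 4 out front; divide by 4 ⇒ div: (-x) - 8 = 13 or -13.
Step 5. [(-x) - 8 = 13 or -13] the outer -8 inverts by adding 8 ⇒ sub: -x = 21 or -5.
Step 6. [-x = 21 or -5] LHS negated; negate both sides, so neg: x = -21 or 5.

Answer: x ∈ {-21, 5}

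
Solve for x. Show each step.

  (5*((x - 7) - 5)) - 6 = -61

Step 1. [(5*((x - 7) - 5)) - 6 = -61] peel the -6: add 6 from each side, so sub: 5*((x - 7) - 5) = -55.
Step 2. [5*((x - 7) - 5) = -55] divide by the outer 5, so div: (x - 7) - 5 = -11.
Step 3. [(x - 7) - 5 = -11] the outer -5 inverts by adding 5 ⇒ sub: x - 7 = -6.
Step 4. [x - 7 = -6] add 7: x sits inside (… - 7) ⇒ sub: x = 1.

Answer: x ∈ {1}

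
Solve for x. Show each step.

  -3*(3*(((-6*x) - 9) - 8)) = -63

Step 1. [-3*(3*(((-6*x) - 9) - 8)) = -63] leading coefficient -3: divide by -3, so div: 3*(((-6*x) - 9) - 8) = 21.
Step 2. [3*(((-6*x) - 9) - 8) = 21] divide by the outer 3. So div: ((-6*x) - 9) - 8 = 7.
Step 3. [((-6*x) - 9) - 8 = 7] 8 comes off first (add 8) ⇒ sub: (-6*x) - 9 = 15.
Step 4. [(-6*x) - 9 = 15] add 9: x sits inside (… - 9). So sub: -6*x = 24.
Step 5. [-6*x = 24] -6 out front; divide by -6 ⇒ div: x = -4.

Answer: x ∈ {-4}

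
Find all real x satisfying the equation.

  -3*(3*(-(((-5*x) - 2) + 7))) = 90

Step 1. [-3*(3*(-(((-5*x) - 2) + 7))) = 90] divide by the outer -3 ⇒ div: 3*(-(((-5*x) - 2) + 7)) = -30.
Step 2. [3*(-(((-5*x) - 2) + 7)) = -30] 3 out front; divide by 3, so div: -(((-5*x) - 2) + 7) = -10.
Step 3. [-(((-5*x) - 2) + 7) = -10] LHS negated; negate both sides, so neg: ((-5*x) - 2) + 7 = 10.
Step 4. [((-5*x) - 2) + 7 = 10] +7 is outermost — subtract 7 both sides ⇒ sub: (-5*x) - 2 = 3.
Step 5. [(-5*x) - 2 = 3] add 2: x sits inside (… - 2), so sub: -5*x = 5.
Step 6. [-5*x = 5] -5·(inner) — divide through by -5 ⇒ div: x = -1.

Answer: x ∈ {-1}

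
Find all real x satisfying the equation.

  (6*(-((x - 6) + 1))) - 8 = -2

Step 1. [(6*(-((x - 6) + 1))) - 8 = -2] the outer -8 inverts by adding 8, so sub: 6*(-((x - 6) + 1)) = 6.
Step 2. [6*(-((x - 6) + 1)) = 6] 6·(inner) — divide through by 6. So div: -((x - 6) + 1) = 1.
Step 3. [-((x - 6) + 1) = 1] leading − — multiply by −1, so neg: (x - 6) + 1 = -1.
Step 4. [(x - 6) + 1 = -1] 1 comes off first (subtract 1) ⇒ sub: x - 6 = -2.
Step 5. [x - 6 = -2] the outer -6 inverts by adding 6 ⇒ sub: x = 4.

Answer: x ∈ {4}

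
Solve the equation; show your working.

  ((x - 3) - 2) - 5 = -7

Step 1. [((x - 3) - 2) - 5 = -7] 5 comes off first (add 5). So sub: (x - 3) - 2 = -2.
Step 2. [(x - 3) - 2 = -2] 2 comes off first (add 2) ⇒ sub: x - 3 = 0.
Step 3. [x - 3 = 0] -3 is outermost — add 3 both sides. So sub: x = 3.

Answer: x ∈ {3}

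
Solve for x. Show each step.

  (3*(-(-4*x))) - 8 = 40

Step 1. [(3*(-(-4*x))) - 8 = 40] peel the -8: add 8 from each side ⇒ sub: 3*(-(-4*x)) = 48.
Step 2. [3*(-(-4*x)) = 48] divide by the outer 3, so div: -(-4*x) = 16.
Step 3. [-(-4*x) = 16] flip signs both sides, so neg: -4*x = -16.
Step 4. [-4*x = -16] -4·(inner) — divide through by -4, so div: x = 4.

Answer: x ∈ {4}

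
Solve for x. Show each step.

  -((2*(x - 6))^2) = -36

Step 1. [-((2*(x - 6))^2) = -36] LHS negated; negate both sides ⇒ neg: (2*(x - 6))^2 = 36.
Step 2. [(2*(x - 6))^2 = 36] 36 ≥ 0, LHS is (·)² — take ±√ ⇒ sqrt: 2*(x - 6) = 6 or -6.
Step 3. [2*(x - 6) = 6 or -6] divide by the outer 2 ⇒ div: x - 6 = 3 or -3.
Step 4. [x - 6 = 3 or -3] peel the -6: add 6 from each side ⇒ sub: x = 9 or 3.

Answer: x ∈ {3, 9}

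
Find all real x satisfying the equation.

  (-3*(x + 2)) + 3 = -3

Step 1. [(-3*(x + 2)) + 3 = -3] -3 | LHS and -3 | -3: pull -3 out, so factor: (x + 2) - 1 = 1.
Step 2. [(x + 2) - 1 = 1] 1 comes off first (add 1), so sub: x + 2 = 2.
Step 3. [x + 2 = 2] +2 is outermost — subtract 2 both sides, so sub: x = 0.

Answer: x ∈ {0}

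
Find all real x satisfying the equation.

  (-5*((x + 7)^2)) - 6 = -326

Step 1. [(-5*((x + 7)^2)) - 6 = -326] peel the -6: add 6 from each side. So sub: -5*((x + 7)^2) = -320.
Step 2. [-5*((x + 7)^2) = -320] divide by the outer -5 ⇒ div: (x + 7)^2 = 64.
Step 3. [(x + 7)^2 = 64] 64 ≥ 0, LHS is (·)² — take ±√. So sqrt: x + 7 = 8 or -8.
Step 4. [x + 7 = 8 or -8] 7 comes off first (subtract 7), so sub: x = 1 or -15.

Answer: x ∈ {-15, 1}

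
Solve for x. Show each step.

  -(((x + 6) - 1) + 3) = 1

Step 1. [-(((x + 6) - 1) + 3) = 1] flip signs both sides ⇒ neg: ((x + 6) - 1) + 3 = -1.
Step 2. [((x + 6) - 1) + 3 = -1] 3 comes off first (subtract 3), so sub: (x + 6) - 1 = -4.
Step 3. [(x + 6) - 1 = -4] 1 comes off first (add 1) ⇒ sub: x + 6 = -3.
Step 4. [x + 6 = -3] the outer +6 inverts by subtracting 6. So sub: x = -9.

Answer: x ∈ {-9}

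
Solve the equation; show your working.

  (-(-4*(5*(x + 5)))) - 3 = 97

Step 1. [(-(-4*(5*(x + 5)))) - 3 = 97] -3 is outermost — add 3 both sides ⇒ sub: -(-4*(5*(x + 5))) = 100.
Step 2. [-(-4*(5*(x + 5))) = 100] flip signs both sides ⇒ neg: -4*(5*(x + 5)) = -100.
Step 3. [-4*(5*(x + 5)) = -100] leading coefficient -4: divide by -4, so div: 5*(x + 5) = 25.
Step 4. [5*(x + 5) = 25] divide by the outer 5 ⇒ div: x + 5 = 5.
Step 5. [x + 5 = 5] 5 comes off first (subtract 5). So sub: x = 0.

Answer: x ∈ {0}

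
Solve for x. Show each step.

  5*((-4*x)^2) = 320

Step 1. [5*((-4*x)^2) = 320] LHS = 5·(…); ÷5 both sides, so div: (-4*x)^2 = 64.
Step 2. [(-4*x)^2 = 64] LHS squared, RHS 64 ≥ 0: apply √ (±) ⇒ sqrt: -4*x = 8 or -8.
Step 3. [-4*x = 8 or -8] -4·(inner) — divide through by -4. So div: x = -2 or 2.

Answer: x ∈ {-2, 2}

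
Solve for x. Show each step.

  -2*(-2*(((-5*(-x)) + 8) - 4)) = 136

Step 1. [-2*(-2*(((-5*(-x)) + 8) - 4)) = 136] leading coefficient -2: divide by -2. So div: -2*(((-5*(-x)) + 8) - 4) = -68.
Step 2. [-2*(((-5*(-x)) + 8) - 4) = -68] leading coefficient -2: divide by -2. So div: ((-5*(-x)) + 8) - 4 = 34.
Step 3. [((-5*(-x)) + 8) - 4 = 34] 4 comes off first (add 4). So sub: (-5*(-x)) + 8 = 38.
Step 4. [(-5*(-x)) + 8 = 38] the outer +8 inverts by subtracting 8 ⇒ sub: -5*(-x) = 30.
Step 5. [-5*(-x) = 30] leading coefficient -5: divide by -5, so div: -x = -6.
Step 6. [-x = -6] LHS negated; negate both sides ⇒ neg: x = 6.

Answer: x ∈ {6}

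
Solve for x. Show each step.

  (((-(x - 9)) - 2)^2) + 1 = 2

Step 1. [(((-(x - 9)) - 2)^2) + 1 = 2] +1 is outermost — subtract 1 both sides. So sub: ((-(x - 9)) - 2)^2 = 1.
Step 2. [((-(x - 9)) - 2)^2 = 1] √ both sides: 1 ≥ 0 gives two branches, so sqrt: (-(x - 9)) - 2 = 1 or -1.
Step 3. [(-(x - 9)) - 2 = 1 or -1] the outer -2 inverts by adding 2, so sub: -(x - 9) = 3 or 1.
Step 4. [-(x - 9) = 3 or 1] flip signs both sides. So neg: x - 9 = -3 or -1.
Step 5. [x - 9 = -3 or -1] add 9: x sits inside (… - 9), so sub: x = 6 or 8.

Answer: x ∈ {6, 8}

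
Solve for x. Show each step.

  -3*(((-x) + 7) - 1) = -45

Step 1. [-3*(((-x) + 7) - 1) = -45] -3·(inner) — divide through by -3 ⇒ div: ((-x) + 7) - 1 = 15.
Step 2. [((-x) + 7) - 1 = 15] add 1: x sits inside (… - 1) ⇒ sub: (-x) + 7 = 16.
Step 3. [(-x) + 7 = 16] the outer +7 inverts by subtracting 7, so sub: -x = 9.
Step 4. [-x = 9] leading − — multiply by −1, so neg: x = -9.

Answer: x ∈ {-9}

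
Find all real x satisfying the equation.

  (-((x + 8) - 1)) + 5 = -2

Step 1. [(-((x + 8) - 1)) + 5 = -2] subtract 5: x sits inside (… + 5), so sub: -((x + 8) - 1) = -7.
Step 2. [-((x + 8) - 1) = -7] LHS negated; negate both sides ⇒ neg: (x + 8) - 1 = 7.
Step 3. [(x + 8) - 1 = 7] 1 comes off first (add 1). So sub: x + 8 = 8.
Step 4. [x + 8 = 8] the outer +8 inverts by subtracting 8 ⇒ sub: x = 0.

Answer: x ∈ {0}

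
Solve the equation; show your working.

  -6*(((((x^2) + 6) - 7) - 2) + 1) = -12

Step 1. [-6*(((((x^2) + 6) - 7) - 2) + 1) = -12] -6·(inner) — divide through by -6 ⇒ div: ((((x^2) + 6) - 7) - 2) + 1 = 2.
Step 2. [((((x^2) + 6) - 7) - 2) + 1 = 2] +1 is outermost — subtract 1 both sides. So sub: (((x^2) + 6) - 7) - 2 = 1.
Step 3. [(((x^2) + 6) - 7) - 2 = 1] peel the -2: add 2 from each side ⇒ sub: ((x^2) + 6) - 7 = 3.
Step 4. [((x^2) + 6) - 7 = 3] 7 comes off first (add 7), so sub: (x^2) + 6 = 10.
Step 5. [(x^2) + 6 = 10] peel the +6: subtract 6 from each side ⇒ sub: x^2 = 4.
Step 6. [x^2 = 4] √ both sides: 4 ≥ 0 gives two branches ⇒ sqrt: x = 2 or -2.

Answer: x ∈ {-2, 2}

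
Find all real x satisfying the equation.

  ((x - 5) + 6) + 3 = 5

Step 1. [((x - 5) + 6) + 3 = 5] peel the +3: subtract 3 from each side, so sub: (x - 5) + 6 = 2.
Step 2. [(x - 5) + 6 = 2] the outer +6 inverts by subtracting 6, so sub: x - 5 = -4.
Step 3. [x - 5 = -4] peel the -5: add 5 from each side. So sub: x = 1.

Answer: x ∈ {1}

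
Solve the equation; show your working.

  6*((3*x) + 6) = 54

Step 1. [6*((3*x) + 6) = 54] 6 out front; divide by 6 ⇒ div: (3*x) + 6 = 9.
Step 2. [(3*x) + 6 = 9] 3 | LHS and 3 | 9: pull 3 out. So factor: x + 2 = 3.
Step 3. [x + 2 = 3] the outer +2 inverts by subtracting 2 ⇒ sub: x = 1.

Answer: x ∈ {1}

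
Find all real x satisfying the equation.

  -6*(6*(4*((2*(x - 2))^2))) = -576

Step 1. [-6*(6*(4*((2*(x - 2))^2))) = -576] leading coefficient -6: divide by -6. So div: 6*(4*((2*(x - 2))^2)) = 96.
Step 2. [6*(4*((2*(x - 2))^2)) = 96] leading coefficient 6: divide by 6, so div: 4*((2*(x - 2))^2) = 16.
Step 3. [4*((2*(x - 2))^2) = 16] divide by the outer 4. So div: (2*(x - 2))^2 = 4.
Step 4. [(2*(x - 2))^2 = 4] LHS squared, RHS 4 ≥ 0: apply √ (±), so sqrt: 2*(x - 2) = 2 or -2.
Step 5. [2*(x - 2) = 2 or -2] leading coefficient 2: divide by 2, so div: x - 2 = 1 or -1.
Step 6. [x - 2 = 1 or -1] peel the -2: add 2 from each side ⇒ sub: x = 3 or 1.

Answer: x ∈ {1, 3}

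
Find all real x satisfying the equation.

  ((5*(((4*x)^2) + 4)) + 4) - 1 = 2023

Step 1. [((5*(((4*x)^2) + 4)) + 4) - 1 = 2023] 1 comes off first (add 1) ⇒ sub: (5*(((4*x)^2) + 4)) + 4 = 2024.
Step 2. [(5*(((4*x)^2) + 4)) + 4 = 2024] 4 comes off first (subtract 4). So sub: 5*(((4*x)^2) + 4) = 2020.
Step 3. [5*(((4*x)^2) + 4) = 2020] LHS = 5·(…); ÷5 both sides. So div: ((4*x)^2) + 4 = 404.
Step 4. [((4*x)^2) + 4 = 404] peel the +4: subtract 4 from each side, so sub: (4*x)^2 = 400.
Step 5. [(4*x)^2 = 400] 400 ≥ 0, LHS is (·)² — take ±√. So sqrt: 4*x = 20 or -20.
Step 6. [4*x = 20 or -20] 4·(inner) — divide through by 4. So div: x = 5 or -5.

Answer: x ∈ {-5, 5}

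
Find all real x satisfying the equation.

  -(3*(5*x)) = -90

Step 1. [-(3*(5*x)) = -90] flip signs both sides, so neg: 3*(5*x) = 90.
Step 2. [3*(5*x) = 90] 3 out front; divide by 3. So div: 5*x = 30.
Step 3. [5*x = 30] 5 out front; divide by 5. So div: x = 6.

Answer: x ∈ {6}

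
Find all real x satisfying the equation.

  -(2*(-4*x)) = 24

Step 1. [-(2*(-4*x)) = 24] leading − — multiply by −1 ⇒ neg: 2*(-4*x) = -24.
Step 2. [2*(-4*x) = -24] LHS = 2·(…); ÷2 both sides, so div: -4*x = -12.
Step 3. [-4*x = -12] leading coefficient -4: divide by -4. So div: x = 3.

Answer: x ∈ {3}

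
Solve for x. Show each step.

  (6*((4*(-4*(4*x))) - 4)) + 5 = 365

Step 1. [(6*((4*(-4*(4*x))) - 4)) + 5 = 365] the outer +5 inverts by subtracting 5 ⇒ sub: 6*((4*(-4*(4*x))) - 4) = 360.
Step 2. [6*((4*(-4*(4*x))) - 4) = 360] 6·(inner) — divide through by 6 ⇒ div: (4*(-4*(4*x))) - 4 = 60.
Step 3. [(4*(-4*(4*x))) - 4 = 60] common factor 4 (LHS and 60) — divide through ⇒ factor: (-4*(4*x)) - 1 = 15.
Step 4. [(-4*(4*x)) - 1 = 15] 1 comes off first (add 1). So sub: -4*(4*x) = 16.
Step 5. [-4*(4*x) = 16] -4·(inner) — divide through by -4. So div: 4*x = -4.
Step 6. [4*x = -4] LHS = 4·(…); ÷4 both sides, so div: x = -1.

Answer: x ∈ {-1}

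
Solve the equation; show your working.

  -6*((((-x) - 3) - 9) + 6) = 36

Step 1. [-6*((((-x) - 3) - 9) + 6) = 36] -6 out front; divide by -6 ⇒ div: (((-x) - 3) - 9) + 6 = -6.
Step 2. [(((-x) - 3) - 9) + 6 = -6] the outer +6 inverts by subtracting 6 ⇒ sub: ((-x) - 3) - 9 = -12.
Step 3. [((-x) - 3) - 9 = -12] add 9: x sits inside (… - 9). So sub: (-x) - 3 = -3.
Step 4. [(-x) - 3 = -3] 3 comes off first (add 3), so sub: -x = 0.
Step 5. [-x = 0] leading − — multiply by −1 ⇒ neg: x = 0.

Answer: x ∈ {0}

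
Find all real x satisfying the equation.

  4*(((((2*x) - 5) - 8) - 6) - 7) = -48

Step 1. [4*(((((2*x) - 5) - 8) - 6) - 7) = -48] divide by the outer 4 ⇒ div: ((((2*x) - 5) - 8) - 6) - 7 = -12.
Step 2. [((((2*x) - 5) - 8) - 6) - 7 = -12] -7 is outermost — add 7 both sides, so sub: (((2*x) - 5) - 8) - 6 = -5.
Step 3. [(((2*x) - 5) - 8) - 6 = -5] 6 comes off first (add 6), so sub: ((2*x) - 5) - 8 = 1.
Step 4. [((2*x) - 5) - 8 = 1] -8 is outermost — add 8 both sides. So sub: (2*x) - 5 = 9.
Step 5. [(2*x) - 5 = 9] add 5: x sits inside (… - 5). So sub: 2*x = 14.
Step 6. [2*x = 14] LHS = 2·(…); ÷2 both sides. So div: x = 7.

Answer: x ∈ {7}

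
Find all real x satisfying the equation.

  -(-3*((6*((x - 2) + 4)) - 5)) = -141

Step 1. [-(-3*((6*((x - 2) + 4)) - 5)) = -141] leading − — multiply by −1. So neg: -3*((6*((x - 2) + 4)) - 5) = 141.
Step 2. [-3*((6*((x - 2) + 4)) - 5) = 141] divide by the outer -3, so div: (6*((x - 2) + 4)) - 5 = -47.
Step 3. [(6*((x - 2) + 4)) - 5 = -47] the outer -5 inverts by adding 5. So sub: 6*((x - 2) + 4) = -42.
Step 4. [6*((x - 2) + 4) = -42] LHS = 6·(…); ÷6 both sides. So div: (x - 2) + 4 = -7.
Step 5. [(x - 2) + 4 = -7] subtract 4: x sits inside (… + 4), so sub: x - 2 = -11.
Step 6. [x - 2 = -11] the outer -2 inverts by adding 2 ⇒ sub: x = -9.

Answer: x ∈ {-9}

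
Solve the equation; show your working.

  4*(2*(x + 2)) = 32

Step 1. [4*(2*(x + 2)) = 32] 4·(inner) — divide through by 4, so div: 2*(x + 2) = 8.
Step 2. [2*(x + 2) = 8] leading coefficient 2: divide by 2 ⇒ div: x + 2 = 4.
Step 3. [x + 2 = 4] +2 is outermost — subtract 2 both sides ⇒ sub: x = 2.

Answer: x ∈ {2}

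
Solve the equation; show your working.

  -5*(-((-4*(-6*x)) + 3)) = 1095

Step 1. [-5*(-((-4*(-6*x)) + 3)) = 1095] leading coefficient -5: divide by -5. So div: -((-4*(-6*x)) + 3) = -219.
Step 2. [-((-4*(-6*x)) + 3) = -219] flip signs both sides, so neg: (-4*(-6*x)) + 3 = 219.
Step 3. [(-4*(-6*x)) + 3 = 219] +3 is outermost — subtract 3 both sides. So sub: -4*(-6*x) = 216.
Step 4. [-4*(-6*x) = 216] divide by the outer -4, so div: -6*x = -54.
Step 5. [-6*x = -54] -6 out front; divide by -6 ⇒ div: x = 9.

Answer: x ∈ {9}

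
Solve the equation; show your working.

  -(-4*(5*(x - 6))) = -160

Step 1. [-(-4*(5*(x - 6))) = -160] LHS negated; negate both sides ⇒ neg: -4*(5*(x - 6)) = 160.
Step 2. [-4*(5*(x - 6)) = 160] -4 out front; divide by -4, so div: 5*(x - 6) = -40.
Step 3. [5*(x - 6) = -40] leading coefficient 5: divide by 5. So div: x - 6 = -8.
Step 4. [x - 6 = -8] peel the -6: add 6 from each side ⇒ sub: x = -2.

Answer: x ∈ {-2}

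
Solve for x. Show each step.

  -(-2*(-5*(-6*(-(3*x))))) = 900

Step 1. [-(-2*(-5*(-6*(-(3*x))))) = 900] leading − — multiply by −1, so neg: -2*(-5*(-6*(-(3*x)))) = -900.
Step 2. [-2*(-5*(-6*(-(3*x)))) = -900] LHS = -2·(…); ÷-2 both sides ⇒ div: -5*(-6*(-(3*x))) = 450.
Step 3. [-5*(-6*(-(3*x))) = 450] divide by the outer -5 ⇒ div: -6*(-(3*x)) = -90.
Step 4. [-6*(-(3*x)) = -90] -6·(inner) — divide through by -6, so div: -(3*x) = 15.
Step 5. [-(3*x) = 15] leading − — multiply by −1 ⇒ neg: 3*x = -15.
Step 6. [3*x = -15] divide by the outer 3 ⇒ div: x = -5.

Answer: x ∈ {-5}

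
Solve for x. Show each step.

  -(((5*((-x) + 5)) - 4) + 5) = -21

Step 1. [-(((5*((-x) + 5)) - 4) + 5) = -21] leading − — multiply by −1, so neg: ((5*((-x) + 5)) - 4) + 5 = 21.
Step 2. [((5*((-x) + 5)) - 4) + 5 = 21] subtract 5: x sits inside (… + 5) ⇒ sub: (5*((-x) + 5)) - 4 = 16.
Step 3. [(5*((-x) + 5)) - 4 = 16] the outer -4 inverts by adding 4 ⇒ sub: 5*((-x) + 5) = 20.
Step 4. [5*((-x) + 5) = 20] divide by the outer 5, so div: (-x) + 5 = 4.
Step 5. [(-x) + 5 = 4] 5 comes off first (subtract 5) ⇒ sub: -x = -1.
Step 6. [-x = -1] flip signs both sides ⇒ neg: x = 1.

Answer: x ∈ {1}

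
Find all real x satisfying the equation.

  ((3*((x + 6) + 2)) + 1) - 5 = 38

Step 1. [((3*((x + 6) + 2)) + 1) - 5 = 38] peel the -5: add 5 from each side. So sub: (3*((x + 6) + 2)) + 1 = 43.
Step 2. [(3*((x + 6) + 2)) + 1 = 43] peel the +1: subtract 1 from each side ⇒ sub: 3*((x + 6) + 2) = 42.
Step 3. [3*((x + 6) + 2) = 42] LHS = 3·(…); ÷3 both sides, so div: (x + 6) + 2 = 14.
Step 4. [(x + 6) + 2 = 14] subtract 2: x sits inside (… + 2) ⇒ sub: x + 6 = 12.
Step 5. [x + 6 = 12] subtract 6: x sits inside (… + 6). So sub: x = 6.

Answer: x ∈ {6}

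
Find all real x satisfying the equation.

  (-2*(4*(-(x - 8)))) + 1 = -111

Step 1. [(-2*(4*(-(x - 8)))) + 1 = -111] the outer +1 inverts by subtracting 1 ⇒ sub: -2*(4*(-(x - 8))) = -112.
Step 2. [-2*(4*(-(x - 8))) = -112] -2·(inner) — divide through by -2. So div: 4*(-(x - 8)) = 56.
Step 3. [4*(-(x - 8)) = 56] leading coefficient 4: divide by 4. So div: -(x - 8) = 14.
Step 4. [-(x - 8) = 14] flip signs both sides ⇒ neg: x - 8 = -14.
Step 5. [x - 8 = -14] peel the -8: add 8 from each side ⇒ sub: x = -6.

Answer: x ∈ {-6}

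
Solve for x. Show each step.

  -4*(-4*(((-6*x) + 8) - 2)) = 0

Step 1. [-4*(-4*(((-6*x) + 8) - 2)) = 0] divide by the outer -4. So div: -4*(((-6*x) + 8) - 2) = 0.
Step 2. [-4*(((-6*x) + 8) - 2) = 0] leading coefficient -4: divide by -4 ⇒ div: ((-6*x) + 8) - 2 = 0.
Step 3. [((-6*x) + 8) - 2 = 0] the outer -2 inverts by adding 2, so sub: (-6*x) + 8 = 2.
Step 4. [(-6*x) + 8 = 2] the outer +8 inverts by subtracting 8 ⇒ sub: -6*x = -6.
Step 5. [-6*x = -6] leading coefficient -6: divide by -6. So div: x = 1.

Answer: x ∈ {1}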